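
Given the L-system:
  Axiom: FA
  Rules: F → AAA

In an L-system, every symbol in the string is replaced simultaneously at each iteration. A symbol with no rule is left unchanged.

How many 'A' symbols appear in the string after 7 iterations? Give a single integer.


Step 0: FA  (1 'A')
Step 1: AAAA  (4 'A')
Step 2: AAAA  (4 'A')
Step 3: AAAA  (4 'A')
Step 4: AAAA  (4 'A')
Step 5: AAAA  (4 'A')
Step 6: AAAA  (4 'A')
Step 7: AAAA  (4 'A')

Answer: 4


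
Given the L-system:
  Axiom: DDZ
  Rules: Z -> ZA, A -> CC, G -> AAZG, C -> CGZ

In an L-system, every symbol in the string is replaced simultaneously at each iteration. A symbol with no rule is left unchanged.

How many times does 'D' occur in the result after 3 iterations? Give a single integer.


Answer: 2

Derivation:
Step 0: DDZ  (2 'D')
Step 1: DDZA  (2 'D')
Step 2: DDZACC  (2 'D')
Step 3: DDZACCCGZCGZ  (2 'D')


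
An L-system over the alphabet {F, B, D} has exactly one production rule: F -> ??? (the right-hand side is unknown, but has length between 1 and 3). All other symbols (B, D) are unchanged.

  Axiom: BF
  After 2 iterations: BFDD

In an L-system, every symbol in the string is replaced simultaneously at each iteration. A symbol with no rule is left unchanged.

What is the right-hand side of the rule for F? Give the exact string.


Answer: FD

Derivation:
Trying F -> FD:
  Step 0: BF
  Step 1: BFD
  Step 2: BFDD
Matches the given result.


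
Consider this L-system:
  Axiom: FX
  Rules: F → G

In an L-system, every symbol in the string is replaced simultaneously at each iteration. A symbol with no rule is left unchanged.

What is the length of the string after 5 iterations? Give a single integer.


Step 0: length = 2
Step 1: length = 2
Step 2: length = 2
Step 3: length = 2
Step 4: length = 2
Step 5: length = 2

Answer: 2


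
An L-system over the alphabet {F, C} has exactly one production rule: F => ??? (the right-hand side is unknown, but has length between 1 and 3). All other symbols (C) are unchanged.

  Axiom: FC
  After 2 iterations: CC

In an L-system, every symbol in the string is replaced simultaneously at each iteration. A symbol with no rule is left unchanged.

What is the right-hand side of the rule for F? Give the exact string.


Trying F => C:
  Step 0: FC
  Step 1: CC
  Step 2: CC
Matches the given result.

Answer: C


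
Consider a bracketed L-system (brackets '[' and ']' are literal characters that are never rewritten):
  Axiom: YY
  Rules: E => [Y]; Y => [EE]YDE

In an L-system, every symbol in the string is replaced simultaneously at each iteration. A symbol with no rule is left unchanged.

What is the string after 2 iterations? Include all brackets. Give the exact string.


Step 0: YY
Step 1: [EE]YDE[EE]YDE
Step 2: [[Y][Y]][EE]YDED[Y][[Y][Y]][EE]YDED[Y]

Answer: [[Y][Y]][EE]YDED[Y][[Y][Y]][EE]YDED[Y]


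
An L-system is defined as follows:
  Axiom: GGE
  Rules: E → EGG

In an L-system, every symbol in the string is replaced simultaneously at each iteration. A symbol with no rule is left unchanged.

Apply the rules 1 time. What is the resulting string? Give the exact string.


Answer: GGEGG

Derivation:
Step 0: GGE
Step 1: GGEGG


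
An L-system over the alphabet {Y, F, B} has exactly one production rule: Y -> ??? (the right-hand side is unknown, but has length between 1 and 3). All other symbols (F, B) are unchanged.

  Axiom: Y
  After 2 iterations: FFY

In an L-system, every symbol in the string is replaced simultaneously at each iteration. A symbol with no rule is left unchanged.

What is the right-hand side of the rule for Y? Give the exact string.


Answer: FY

Derivation:
Trying Y -> FY:
  Step 0: Y
  Step 1: FY
  Step 2: FFY
Matches the given result.


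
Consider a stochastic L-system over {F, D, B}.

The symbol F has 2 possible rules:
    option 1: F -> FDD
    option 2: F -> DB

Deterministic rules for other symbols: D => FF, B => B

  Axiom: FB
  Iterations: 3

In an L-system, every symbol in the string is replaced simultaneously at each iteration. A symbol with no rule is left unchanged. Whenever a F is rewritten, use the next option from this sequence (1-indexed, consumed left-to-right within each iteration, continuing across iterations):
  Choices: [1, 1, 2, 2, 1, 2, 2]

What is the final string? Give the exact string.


Answer: DBFFFFDBFDDDBDBB

Derivation:
Step 0: FB
Step 1: FDDB  (used choices [1])
Step 2: FDDFFFFB  (used choices [1])
Step 3: DBFFFFDBFDDDBDBB  (used choices [2, 2, 1, 2, 2])


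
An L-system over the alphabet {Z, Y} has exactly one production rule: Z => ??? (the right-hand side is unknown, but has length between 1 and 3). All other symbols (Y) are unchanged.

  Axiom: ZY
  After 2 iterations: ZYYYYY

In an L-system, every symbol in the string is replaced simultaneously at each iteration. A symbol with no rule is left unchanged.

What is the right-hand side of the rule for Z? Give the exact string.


Trying Z => ZYY:
  Step 0: ZY
  Step 1: ZYYY
  Step 2: ZYYYYY
Matches the given result.

Answer: ZYY


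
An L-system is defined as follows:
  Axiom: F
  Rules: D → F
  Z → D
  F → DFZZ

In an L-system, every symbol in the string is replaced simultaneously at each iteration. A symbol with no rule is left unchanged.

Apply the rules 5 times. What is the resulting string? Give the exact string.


Step 0: F
Step 1: DFZZ
Step 2: FDFZZDD
Step 3: DFZZFDFZZDDFF
Step 4: FDFZZDDDFZZFDFZZDDFFDFZZDFZZ
Step 5: DFZZFDFZZDDFFFDFZZDDDFZZFDFZZDDFFDFZZDFZZFDFZZDDFDFZZDD

Answer: DFZZFDFZZDDFFFDFZZDDDFZZFDFZZDDFFDFZZDFZZFDFZZDDFDFZZDD


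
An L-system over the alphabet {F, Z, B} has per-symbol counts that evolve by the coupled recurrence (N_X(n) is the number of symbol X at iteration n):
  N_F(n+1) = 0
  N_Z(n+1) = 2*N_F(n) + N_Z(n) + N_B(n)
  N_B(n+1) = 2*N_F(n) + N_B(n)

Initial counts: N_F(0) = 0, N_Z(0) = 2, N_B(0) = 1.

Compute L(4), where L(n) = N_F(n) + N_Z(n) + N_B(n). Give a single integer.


Answer: 7

Derivation:
Step 0: N_F=0, N_Z=2, N_B=1, L=3
Step 1: N_F=0, N_Z=3, N_B=1, L=4
Step 2: N_F=0, N_Z=4, N_B=1, L=5
Step 3: N_F=0, N_Z=5, N_B=1, L=6
Step 4: N_F=0, N_Z=6, N_B=1, L=7


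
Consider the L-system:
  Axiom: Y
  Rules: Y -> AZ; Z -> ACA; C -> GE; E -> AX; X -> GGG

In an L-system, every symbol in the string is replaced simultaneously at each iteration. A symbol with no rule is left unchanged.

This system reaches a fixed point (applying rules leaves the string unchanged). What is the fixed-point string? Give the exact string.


Step 0: Y
Step 1: AZ
Step 2: AACA
Step 3: AAGEA
Step 4: AAGAXA
Step 5: AAGAGGGA
Step 6: AAGAGGGA  (unchanged — fixed point at step 5)

Answer: AAGAGGGA


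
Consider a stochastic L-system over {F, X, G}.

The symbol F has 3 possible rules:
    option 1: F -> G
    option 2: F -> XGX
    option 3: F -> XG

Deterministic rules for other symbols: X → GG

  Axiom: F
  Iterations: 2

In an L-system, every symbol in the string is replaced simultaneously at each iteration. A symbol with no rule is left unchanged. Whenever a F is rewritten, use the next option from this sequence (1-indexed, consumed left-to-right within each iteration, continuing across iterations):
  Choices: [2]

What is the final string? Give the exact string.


Answer: GGGGG

Derivation:
Step 0: F
Step 1: XGX  (used choices [2])
Step 2: GGGGG  (used choices [])


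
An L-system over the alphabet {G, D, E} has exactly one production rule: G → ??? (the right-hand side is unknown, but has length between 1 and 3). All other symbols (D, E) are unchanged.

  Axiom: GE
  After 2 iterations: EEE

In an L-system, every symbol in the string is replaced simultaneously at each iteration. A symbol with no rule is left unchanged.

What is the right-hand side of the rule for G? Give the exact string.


Answer: EE

Derivation:
Trying G → EE:
  Step 0: GE
  Step 1: EEE
  Step 2: EEE
Matches the given result.


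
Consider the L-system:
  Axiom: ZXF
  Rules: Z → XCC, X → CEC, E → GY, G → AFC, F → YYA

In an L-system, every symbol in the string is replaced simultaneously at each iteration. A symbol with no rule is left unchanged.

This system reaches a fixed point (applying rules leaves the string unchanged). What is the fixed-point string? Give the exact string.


Answer: CAYYACYCCCCAYYACYCYYA

Derivation:
Step 0: ZXF
Step 1: XCCCECYYA
Step 2: CECCCCGYCYYA
Step 3: CGYCCCCAFCYCYYA
Step 4: CAFCYCCCCAYYACYCYYA
Step 5: CAYYACYCCCCAYYACYCYYA
Step 6: CAYYACYCCCCAYYACYCYYA  (unchanged — fixed point at step 5)


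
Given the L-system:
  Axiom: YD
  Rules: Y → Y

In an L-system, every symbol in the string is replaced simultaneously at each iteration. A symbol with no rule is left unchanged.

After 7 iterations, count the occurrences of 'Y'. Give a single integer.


Step 0: YD  (1 'Y')
Step 1: YD  (1 'Y')
Step 2: YD  (1 'Y')
Step 3: YD  (1 'Y')
Step 4: YD  (1 'Y')
Step 5: YD  (1 'Y')
Step 6: YD  (1 'Y')
Step 7: YD  (1 'Y')

Answer: 1


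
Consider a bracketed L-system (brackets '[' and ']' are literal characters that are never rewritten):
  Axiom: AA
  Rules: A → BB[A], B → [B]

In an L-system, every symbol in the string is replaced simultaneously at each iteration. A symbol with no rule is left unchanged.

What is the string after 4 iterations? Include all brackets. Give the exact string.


Step 0: AA
Step 1: BB[A]BB[A]
Step 2: [B][B][BB[A]][B][B][BB[A]]
Step 3: [[B]][[B]][[B][B][BB[A]]][[B]][[B]][[B][B][BB[A]]]
Step 4: [[[B]]][[[B]]][[[B]][[B]][[B][B][BB[A]]]][[[B]]][[[B]]][[[B]][[B]][[B][B][BB[A]]]]

Answer: [[[B]]][[[B]]][[[B]][[B]][[B][B][BB[A]]]][[[B]]][[[B]]][[[B]][[B]][[B][B][BB[A]]]]


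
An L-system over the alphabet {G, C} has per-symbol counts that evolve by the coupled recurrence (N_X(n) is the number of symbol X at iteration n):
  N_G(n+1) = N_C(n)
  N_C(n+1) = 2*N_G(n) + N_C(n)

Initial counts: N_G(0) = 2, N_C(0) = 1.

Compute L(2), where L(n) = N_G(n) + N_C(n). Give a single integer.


Answer: 12

Derivation:
Step 0: N_G=2, N_C=1, L=3
Step 1: N_G=1, N_C=5, L=6
Step 2: N_G=5, N_C=7, L=12


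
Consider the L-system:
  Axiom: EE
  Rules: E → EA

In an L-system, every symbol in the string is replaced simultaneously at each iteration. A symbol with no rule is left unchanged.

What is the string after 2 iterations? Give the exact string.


Step 0: EE
Step 1: EAEA
Step 2: EAAEAA

Answer: EAAEAA


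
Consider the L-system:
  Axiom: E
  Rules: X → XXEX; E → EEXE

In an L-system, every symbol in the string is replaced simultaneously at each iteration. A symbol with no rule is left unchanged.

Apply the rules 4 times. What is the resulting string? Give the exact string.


Answer: EEXEEEXEXXEXEEXEEEXEEEXEXXEXEEXEXXEXXXEXEEXEXXEXEEXEEEXEXXEXEEXEEEXEEEXEXXEXEEXEEEXEEEXEXXEXEEXEXXEXXXEXEEXEXXEXEEXEEEXEXXEXEEXEXXEXXXEXEEXEXXEXXXEXXXEXEEXEXXEXEEXEEEXEXXEXEEXEXXEXXXEXEEXEXXEXEEXEEEXEXXEXEEXEEEXEEEXEXXEXEEXEXXEXXXEXEEXEXXEXEEXEEEXEXXEXEEXE

Derivation:
Step 0: E
Step 1: EEXE
Step 2: EEXEEEXEXXEXEEXE
Step 3: EEXEEEXEXXEXEEXEEEXEEEXEXXEXEEXEXXEXXXEXEEXEXXEXEEXEEEXEXXEXEEXE
Step 4: EEXEEEXEXXEXEEXEEEXEEEXEXXEXEEXEXXEXXXEXEEXEXXEXEEXEEEXEXXEXEEXEEEXEEEXEXXEXEEXEEEXEEEXEXXEXEEXEXXEXXXEXEEXEXXEXEEXEEEXEXXEXEEXEXXEXXXEXEEXEXXEXXXEXXXEXEEXEXXEXEEXEEEXEXXEXEEXEXXEXXXEXEEXEXXEXEEXEEEXEXXEXEEXEEEXEEEXEXXEXEEXEXXEXXXEXEEXEXXEXEEXEEEXEXXEXEEXE


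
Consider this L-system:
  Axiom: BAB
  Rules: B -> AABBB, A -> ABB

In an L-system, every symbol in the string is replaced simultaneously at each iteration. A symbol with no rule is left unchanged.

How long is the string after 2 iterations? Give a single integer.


Step 0: length = 3
Step 1: length = 13
Step 2: length = 55

Answer: 55


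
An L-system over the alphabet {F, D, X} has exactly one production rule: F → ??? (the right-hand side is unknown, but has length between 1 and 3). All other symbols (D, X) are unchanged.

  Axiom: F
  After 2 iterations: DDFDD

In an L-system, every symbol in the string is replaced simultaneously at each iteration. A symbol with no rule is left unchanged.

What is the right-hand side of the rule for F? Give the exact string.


Trying F → DFD:
  Step 0: F
  Step 1: DFD
  Step 2: DDFDD
Matches the given result.

Answer: DFD


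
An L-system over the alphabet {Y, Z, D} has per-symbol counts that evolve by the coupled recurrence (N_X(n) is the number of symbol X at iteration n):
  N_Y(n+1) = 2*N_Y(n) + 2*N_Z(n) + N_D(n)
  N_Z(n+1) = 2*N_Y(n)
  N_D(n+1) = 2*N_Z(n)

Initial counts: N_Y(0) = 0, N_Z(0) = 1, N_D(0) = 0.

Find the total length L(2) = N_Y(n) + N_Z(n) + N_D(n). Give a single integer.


Answer: 10

Derivation:
Step 0: N_Y=0, N_Z=1, N_D=0, L=1
Step 1: N_Y=2, N_Z=0, N_D=2, L=4
Step 2: N_Y=6, N_Z=4, N_D=0, L=10


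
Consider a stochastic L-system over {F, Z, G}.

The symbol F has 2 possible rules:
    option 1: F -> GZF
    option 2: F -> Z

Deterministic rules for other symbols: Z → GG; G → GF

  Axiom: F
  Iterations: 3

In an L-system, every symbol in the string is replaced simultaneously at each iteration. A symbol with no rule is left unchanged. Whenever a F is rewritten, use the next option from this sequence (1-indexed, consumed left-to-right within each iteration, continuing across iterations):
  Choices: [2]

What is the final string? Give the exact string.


Answer: GFGF

Derivation:
Step 0: F
Step 1: Z  (used choices [2])
Step 2: GG  (used choices [])
Step 3: GFGF  (used choices [])


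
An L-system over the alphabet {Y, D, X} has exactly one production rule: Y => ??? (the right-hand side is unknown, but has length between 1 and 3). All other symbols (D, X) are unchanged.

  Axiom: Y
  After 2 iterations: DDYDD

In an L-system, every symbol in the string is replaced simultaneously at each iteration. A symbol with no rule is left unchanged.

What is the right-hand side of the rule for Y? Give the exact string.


Trying Y => DYD:
  Step 0: Y
  Step 1: DYD
  Step 2: DDYDD
Matches the given result.

Answer: DYD


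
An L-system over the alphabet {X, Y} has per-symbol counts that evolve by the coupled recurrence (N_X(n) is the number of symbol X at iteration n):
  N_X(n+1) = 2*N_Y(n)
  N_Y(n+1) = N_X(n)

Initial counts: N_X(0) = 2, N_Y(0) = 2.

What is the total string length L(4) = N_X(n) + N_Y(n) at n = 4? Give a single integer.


Answer: 16

Derivation:
Step 0: N_X=2, N_Y=2, L=4
Step 1: N_X=4, N_Y=2, L=6
Step 2: N_X=4, N_Y=4, L=8
Step 3: N_X=8, N_Y=4, L=12
Step 4: N_X=8, N_Y=8, L=16


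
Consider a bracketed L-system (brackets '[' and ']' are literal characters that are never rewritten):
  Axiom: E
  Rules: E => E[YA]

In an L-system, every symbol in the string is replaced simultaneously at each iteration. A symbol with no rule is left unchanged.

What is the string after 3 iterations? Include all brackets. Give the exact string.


Answer: E[YA][YA][YA]

Derivation:
Step 0: E
Step 1: E[YA]
Step 2: E[YA][YA]
Step 3: E[YA][YA][YA]


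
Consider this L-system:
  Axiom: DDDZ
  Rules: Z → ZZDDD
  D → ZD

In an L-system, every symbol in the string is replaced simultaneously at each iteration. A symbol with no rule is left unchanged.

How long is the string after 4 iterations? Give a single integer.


Step 0: length = 4
Step 1: length = 11
Step 2: length = 37
Step 3: length = 122
Step 4: length = 403

Answer: 403


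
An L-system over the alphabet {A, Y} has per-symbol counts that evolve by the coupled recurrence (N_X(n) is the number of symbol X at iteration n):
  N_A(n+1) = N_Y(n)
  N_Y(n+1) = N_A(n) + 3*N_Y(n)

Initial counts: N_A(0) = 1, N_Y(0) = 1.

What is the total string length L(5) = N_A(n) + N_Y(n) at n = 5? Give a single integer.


Answer: 611

Derivation:
Step 0: N_A=1, N_Y=1, L=2
Step 1: N_A=1, N_Y=4, L=5
Step 2: N_A=4, N_Y=13, L=17
Step 3: N_A=13, N_Y=43, L=56
Step 4: N_A=43, N_Y=142, L=185
Step 5: N_A=142, N_Y=469, L=611


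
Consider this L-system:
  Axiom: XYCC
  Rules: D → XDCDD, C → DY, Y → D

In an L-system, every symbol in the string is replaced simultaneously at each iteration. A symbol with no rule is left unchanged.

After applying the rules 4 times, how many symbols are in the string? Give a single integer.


Step 0: length = 4
Step 1: length = 6
Step 2: length = 18
Step 3: length = 65
Step 4: length = 220

Answer: 220


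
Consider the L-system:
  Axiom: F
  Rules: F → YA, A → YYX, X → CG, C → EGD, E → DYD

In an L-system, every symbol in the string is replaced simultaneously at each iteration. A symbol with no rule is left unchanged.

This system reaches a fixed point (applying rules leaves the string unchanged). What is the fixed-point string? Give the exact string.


Step 0: F
Step 1: YA
Step 2: YYYX
Step 3: YYYCG
Step 4: YYYEGDG
Step 5: YYYDYDGDG
Step 6: YYYDYDGDG  (unchanged — fixed point at step 5)

Answer: YYYDYDGDG


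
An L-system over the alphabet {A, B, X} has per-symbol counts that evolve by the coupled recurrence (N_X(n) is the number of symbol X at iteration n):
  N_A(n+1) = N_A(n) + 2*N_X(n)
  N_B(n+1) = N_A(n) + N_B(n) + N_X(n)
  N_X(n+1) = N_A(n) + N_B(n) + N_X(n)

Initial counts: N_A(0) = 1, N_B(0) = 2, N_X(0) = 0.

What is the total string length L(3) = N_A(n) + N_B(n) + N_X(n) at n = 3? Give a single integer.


Answer: 63

Derivation:
Step 0: N_A=1, N_B=2, N_X=0, L=3
Step 1: N_A=1, N_B=3, N_X=3, L=7
Step 2: N_A=7, N_B=7, N_X=7, L=21
Step 3: N_A=21, N_B=21, N_X=21, L=63


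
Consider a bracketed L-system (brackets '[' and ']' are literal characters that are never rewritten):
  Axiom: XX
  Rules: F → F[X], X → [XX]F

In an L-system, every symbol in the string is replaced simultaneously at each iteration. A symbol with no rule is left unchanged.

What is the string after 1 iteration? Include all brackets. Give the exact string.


Step 0: XX
Step 1: [XX]F[XX]F

Answer: [XX]F[XX]F


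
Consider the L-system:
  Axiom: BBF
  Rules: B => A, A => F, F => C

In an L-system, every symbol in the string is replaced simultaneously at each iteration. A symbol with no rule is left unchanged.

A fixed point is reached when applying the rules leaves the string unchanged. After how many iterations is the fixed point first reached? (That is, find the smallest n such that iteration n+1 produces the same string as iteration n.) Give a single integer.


Step 0: BBF
Step 1: AAC
Step 2: FFC
Step 3: CCC
Step 4: CCC  (unchanged — fixed point at step 3)

Answer: 3


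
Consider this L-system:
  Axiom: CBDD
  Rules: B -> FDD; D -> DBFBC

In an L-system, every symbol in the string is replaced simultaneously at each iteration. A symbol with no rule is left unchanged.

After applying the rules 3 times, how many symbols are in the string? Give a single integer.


Step 0: length = 4
Step 1: length = 14
Step 2: length = 38
Step 3: length = 102

Answer: 102


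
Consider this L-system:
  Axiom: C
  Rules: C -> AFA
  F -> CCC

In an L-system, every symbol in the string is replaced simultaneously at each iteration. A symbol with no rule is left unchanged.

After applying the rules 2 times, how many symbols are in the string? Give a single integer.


Answer: 5

Derivation:
Step 0: length = 1
Step 1: length = 3
Step 2: length = 5


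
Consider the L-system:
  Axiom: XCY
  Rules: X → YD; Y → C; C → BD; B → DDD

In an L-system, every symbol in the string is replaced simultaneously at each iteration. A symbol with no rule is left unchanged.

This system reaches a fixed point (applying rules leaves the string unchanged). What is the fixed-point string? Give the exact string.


Step 0: XCY
Step 1: YDBDC
Step 2: CDDDDDBD
Step 3: BDDDDDDDDDD
Step 4: DDDDDDDDDDDDD
Step 5: DDDDDDDDDDDDD  (unchanged — fixed point at step 4)

Answer: DDDDDDDDDDDDD


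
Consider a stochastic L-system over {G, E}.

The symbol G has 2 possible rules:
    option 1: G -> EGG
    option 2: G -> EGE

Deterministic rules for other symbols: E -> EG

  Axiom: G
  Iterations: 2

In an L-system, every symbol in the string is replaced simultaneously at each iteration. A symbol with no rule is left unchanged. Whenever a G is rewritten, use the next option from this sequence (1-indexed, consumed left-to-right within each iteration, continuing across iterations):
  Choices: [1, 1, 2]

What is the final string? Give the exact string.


Step 0: G
Step 1: EGG  (used choices [1])
Step 2: EGEGGEGE  (used choices [1, 2])

Answer: EGEGGEGE


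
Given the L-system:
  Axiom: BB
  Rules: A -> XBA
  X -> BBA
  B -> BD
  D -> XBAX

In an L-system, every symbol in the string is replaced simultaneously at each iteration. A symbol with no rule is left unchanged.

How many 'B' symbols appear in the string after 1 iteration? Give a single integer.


Answer: 2

Derivation:
Step 0: BB  (2 'B')
Step 1: BDBD  (2 'B')


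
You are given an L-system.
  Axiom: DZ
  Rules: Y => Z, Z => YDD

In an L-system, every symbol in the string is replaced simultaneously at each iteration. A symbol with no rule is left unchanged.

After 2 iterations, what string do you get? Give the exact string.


Step 0: DZ
Step 1: DYDD
Step 2: DZDD

Answer: DZDD


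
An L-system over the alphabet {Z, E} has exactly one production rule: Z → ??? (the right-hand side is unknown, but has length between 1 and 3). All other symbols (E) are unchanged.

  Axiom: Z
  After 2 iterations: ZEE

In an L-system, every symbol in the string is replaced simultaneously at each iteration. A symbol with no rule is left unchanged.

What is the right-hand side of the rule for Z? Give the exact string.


Answer: ZE

Derivation:
Trying Z → ZE:
  Step 0: Z
  Step 1: ZE
  Step 2: ZEE
Matches the given result.


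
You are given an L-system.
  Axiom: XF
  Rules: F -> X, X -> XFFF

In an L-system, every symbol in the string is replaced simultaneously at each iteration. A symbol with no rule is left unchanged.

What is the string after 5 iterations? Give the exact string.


Step 0: XF
Step 1: XFFFX
Step 2: XFFFXXXXFFF
Step 3: XFFFXXXXFFFXFFFXFFFXFFFXXX
Step 4: XFFFXXXXFFFXFFFXFFFXFFFXXXXFFFXXXXFFFXXXXFFFXXXXFFFXFFFXFFF
Step 5: XFFFXXXXFFFXFFFXFFFXFFFXXXXFFFXXXXFFFXXXXFFFXXXXFFFXFFFXFFFXFFFXXXXFFFXFFFXFFFXFFFXXXXFFFXFFFXFFFXFFFXXXXFFFXFFFXFFFXFFFXXXXFFFXXXXFFFXXX

Answer: XFFFXXXXFFFXFFFXFFFXFFFXXXXFFFXXXXFFFXXXXFFFXXXXFFFXFFFXFFFXFFFXXXXFFFXFFFXFFFXFFFXXXXFFFXFFFXFFFXFFFXXXXFFFXFFFXFFFXFFFXXXXFFFXXXXFFFXXX


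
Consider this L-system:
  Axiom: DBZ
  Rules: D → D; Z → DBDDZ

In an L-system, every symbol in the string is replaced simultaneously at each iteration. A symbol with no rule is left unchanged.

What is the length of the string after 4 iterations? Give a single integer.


Answer: 19

Derivation:
Step 0: length = 3
Step 1: length = 7
Step 2: length = 11
Step 3: length = 15
Step 4: length = 19


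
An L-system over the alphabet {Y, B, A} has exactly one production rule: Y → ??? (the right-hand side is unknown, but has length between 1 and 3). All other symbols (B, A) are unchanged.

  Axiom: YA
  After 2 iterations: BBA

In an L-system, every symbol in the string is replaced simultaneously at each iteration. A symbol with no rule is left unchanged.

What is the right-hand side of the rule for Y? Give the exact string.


Answer: BB

Derivation:
Trying Y → BB:
  Step 0: YA
  Step 1: BBA
  Step 2: BBA
Matches the given result.


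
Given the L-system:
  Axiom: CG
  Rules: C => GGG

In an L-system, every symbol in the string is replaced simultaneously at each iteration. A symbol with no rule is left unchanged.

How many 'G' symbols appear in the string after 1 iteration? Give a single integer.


Step 0: CG  (1 'G')
Step 1: GGGG  (4 'G')

Answer: 4


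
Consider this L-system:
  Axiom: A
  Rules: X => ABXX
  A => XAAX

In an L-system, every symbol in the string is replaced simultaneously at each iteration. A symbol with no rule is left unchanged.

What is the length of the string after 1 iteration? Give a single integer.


Step 0: length = 1
Step 1: length = 4

Answer: 4


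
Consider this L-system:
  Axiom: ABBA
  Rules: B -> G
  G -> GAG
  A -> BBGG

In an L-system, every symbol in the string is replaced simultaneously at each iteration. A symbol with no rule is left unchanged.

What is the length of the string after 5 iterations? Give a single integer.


Step 0: length = 4
Step 1: length = 10
Step 2: length = 22
Step 3: length = 72
Step 4: length = 208
Step 5: length = 604

Answer: 604


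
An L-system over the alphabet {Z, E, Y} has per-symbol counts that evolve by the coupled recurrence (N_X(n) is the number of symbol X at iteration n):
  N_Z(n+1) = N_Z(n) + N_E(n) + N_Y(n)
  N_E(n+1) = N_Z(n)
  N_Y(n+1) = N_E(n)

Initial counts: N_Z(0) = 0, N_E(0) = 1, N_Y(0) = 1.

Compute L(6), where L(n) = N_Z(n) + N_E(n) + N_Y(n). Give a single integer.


Step 0: N_Z=0, N_E=1, N_Y=1, L=2
Step 1: N_Z=2, N_E=0, N_Y=1, L=3
Step 2: N_Z=3, N_E=2, N_Y=0, L=5
Step 3: N_Z=5, N_E=3, N_Y=2, L=10
Step 4: N_Z=10, N_E=5, N_Y=3, L=18
Step 5: N_Z=18, N_E=10, N_Y=5, L=33
Step 6: N_Z=33, N_E=18, N_Y=10, L=61

Answer: 61


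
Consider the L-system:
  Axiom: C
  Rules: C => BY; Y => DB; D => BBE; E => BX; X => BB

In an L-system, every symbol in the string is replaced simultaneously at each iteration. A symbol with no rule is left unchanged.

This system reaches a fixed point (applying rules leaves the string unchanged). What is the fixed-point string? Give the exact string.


Answer: BBBBBBB

Derivation:
Step 0: C
Step 1: BY
Step 2: BDB
Step 3: BBBEB
Step 4: BBBBXB
Step 5: BBBBBBB
Step 6: BBBBBBB  (unchanged — fixed point at step 5)


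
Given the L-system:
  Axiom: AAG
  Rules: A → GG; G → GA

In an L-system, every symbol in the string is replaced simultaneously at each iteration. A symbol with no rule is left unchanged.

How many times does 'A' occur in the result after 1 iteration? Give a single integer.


Step 0: AAG  (2 'A')
Step 1: GGGGGA  (1 'A')

Answer: 1


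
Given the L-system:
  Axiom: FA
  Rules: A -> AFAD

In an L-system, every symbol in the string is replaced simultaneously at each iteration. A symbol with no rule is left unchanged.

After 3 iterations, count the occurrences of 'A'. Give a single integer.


Step 0: FA  (1 'A')
Step 1: FAFAD  (2 'A')
Step 2: FAFADFAFADD  (4 'A')
Step 3: FAFADFAFADDFAFADFAFADDD  (8 'A')

Answer: 8


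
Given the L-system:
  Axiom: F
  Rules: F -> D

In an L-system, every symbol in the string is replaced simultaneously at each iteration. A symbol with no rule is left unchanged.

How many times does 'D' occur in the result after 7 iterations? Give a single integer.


Step 0: F  (0 'D')
Step 1: D  (1 'D')
Step 2: D  (1 'D')
Step 3: D  (1 'D')
Step 4: D  (1 'D')
Step 5: D  (1 'D')
Step 6: D  (1 'D')
Step 7: D  (1 'D')

Answer: 1


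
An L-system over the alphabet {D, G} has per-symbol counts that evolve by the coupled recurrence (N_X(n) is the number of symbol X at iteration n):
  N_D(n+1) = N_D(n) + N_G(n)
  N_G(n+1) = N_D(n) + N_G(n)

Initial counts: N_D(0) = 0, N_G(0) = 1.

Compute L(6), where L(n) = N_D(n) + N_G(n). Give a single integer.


Answer: 64

Derivation:
Step 0: N_D=0, N_G=1, L=1
Step 1: N_D=1, N_G=1, L=2
Step 2: N_D=2, N_G=2, L=4
Step 3: N_D=4, N_G=4, L=8
Step 4: N_D=8, N_G=8, L=16
Step 5: N_D=16, N_G=16, L=32
Step 6: N_D=32, N_G=32, L=64


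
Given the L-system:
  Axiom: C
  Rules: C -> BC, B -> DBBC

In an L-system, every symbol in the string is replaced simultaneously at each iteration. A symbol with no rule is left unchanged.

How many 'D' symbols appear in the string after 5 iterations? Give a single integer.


Answer: 33

Derivation:
Step 0: C  (0 'D')
Step 1: BC  (0 'D')
Step 2: DBBCBC  (1 'D')
Step 3: DDBBCDBBCBCDBBCBC  (4 'D')
Step 4: DDDBBCDBBCBCDDBBCDBBCBCDBBCBCDDBBCDBBCBCDBBCBC  (12 'D')
Step 5: DDDDBBCDBBCBCDDBBCDBBCBCDBBCBCDDDBBCDBBCBCDDBBCDBBCBCDBBCBCDDBBCDBBCBCDBBCBCDDDBBCDBBCBCDDBBCDBBCBCDBBCBCDDBBCDBBCBCDBBCBC  (33 'D')


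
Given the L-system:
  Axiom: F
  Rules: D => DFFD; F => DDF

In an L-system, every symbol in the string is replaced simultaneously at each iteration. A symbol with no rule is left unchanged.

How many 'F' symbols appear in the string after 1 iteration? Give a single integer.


Step 0: F  (1 'F')
Step 1: DDF  (1 'F')

Answer: 1


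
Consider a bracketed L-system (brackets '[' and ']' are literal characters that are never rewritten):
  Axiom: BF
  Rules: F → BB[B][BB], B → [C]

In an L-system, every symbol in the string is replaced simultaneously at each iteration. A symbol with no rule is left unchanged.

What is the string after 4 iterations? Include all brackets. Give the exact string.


Answer: [C][C][C][[C]][[C][C]]

Derivation:
Step 0: BF
Step 1: [C]BB[B][BB]
Step 2: [C][C][C][[C]][[C][C]]
Step 3: [C][C][C][[C]][[C][C]]
Step 4: [C][C][C][[C]][[C][C]]


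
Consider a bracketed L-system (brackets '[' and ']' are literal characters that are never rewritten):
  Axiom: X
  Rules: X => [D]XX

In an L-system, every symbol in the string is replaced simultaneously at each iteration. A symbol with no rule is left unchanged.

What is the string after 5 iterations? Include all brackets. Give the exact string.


Answer: [D][D][D][D][D]XX[D]XX[D][D]XX[D]XX[D][D][D]XX[D]XX[D][D]XX[D]XX[D][D][D][D]XX[D]XX[D][D]XX[D]XX[D][D][D]XX[D]XX[D][D]XX[D]XX

Derivation:
Step 0: X
Step 1: [D]XX
Step 2: [D][D]XX[D]XX
Step 3: [D][D][D]XX[D]XX[D][D]XX[D]XX
Step 4: [D][D][D][D]XX[D]XX[D][D]XX[D]XX[D][D][D]XX[D]XX[D][D]XX[D]XX
Step 5: [D][D][D][D][D]XX[D]XX[D][D]XX[D]XX[D][D][D]XX[D]XX[D][D]XX[D]XX[D][D][D][D]XX[D]XX[D][D]XX[D]XX[D][D][D]XX[D]XX[D][D]XX[D]XX


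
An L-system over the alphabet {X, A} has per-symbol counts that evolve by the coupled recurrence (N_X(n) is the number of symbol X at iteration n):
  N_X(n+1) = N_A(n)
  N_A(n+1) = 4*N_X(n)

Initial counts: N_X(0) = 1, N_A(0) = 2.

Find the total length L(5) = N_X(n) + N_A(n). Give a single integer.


Step 0: N_X=1, N_A=2, L=3
Step 1: N_X=2, N_A=4, L=6
Step 2: N_X=4, N_A=8, L=12
Step 3: N_X=8, N_A=16, L=24
Step 4: N_X=16, N_A=32, L=48
Step 5: N_X=32, N_A=64, L=96

Answer: 96


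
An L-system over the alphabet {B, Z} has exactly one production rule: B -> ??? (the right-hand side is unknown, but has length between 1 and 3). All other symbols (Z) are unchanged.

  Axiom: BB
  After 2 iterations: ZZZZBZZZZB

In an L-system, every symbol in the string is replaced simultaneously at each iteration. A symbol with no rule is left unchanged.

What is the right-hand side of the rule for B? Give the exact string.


Trying B -> ZZB:
  Step 0: BB
  Step 1: ZZBZZB
  Step 2: ZZZZBZZZZB
Matches the given result.

Answer: ZZB


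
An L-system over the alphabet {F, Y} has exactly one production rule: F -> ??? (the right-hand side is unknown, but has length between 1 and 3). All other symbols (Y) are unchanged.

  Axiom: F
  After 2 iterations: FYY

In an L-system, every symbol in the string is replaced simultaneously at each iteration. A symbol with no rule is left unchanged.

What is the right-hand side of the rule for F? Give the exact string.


Answer: FY

Derivation:
Trying F -> FY:
  Step 0: F
  Step 1: FY
  Step 2: FYY
Matches the given result.


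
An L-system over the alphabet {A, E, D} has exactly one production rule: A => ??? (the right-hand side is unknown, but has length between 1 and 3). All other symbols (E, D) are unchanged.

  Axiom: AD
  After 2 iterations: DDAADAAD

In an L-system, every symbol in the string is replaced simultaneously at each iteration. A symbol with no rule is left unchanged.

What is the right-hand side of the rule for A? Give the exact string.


Answer: DAA

Derivation:
Trying A => DAA:
  Step 0: AD
  Step 1: DAAD
  Step 2: DDAADAAD
Matches the given result.


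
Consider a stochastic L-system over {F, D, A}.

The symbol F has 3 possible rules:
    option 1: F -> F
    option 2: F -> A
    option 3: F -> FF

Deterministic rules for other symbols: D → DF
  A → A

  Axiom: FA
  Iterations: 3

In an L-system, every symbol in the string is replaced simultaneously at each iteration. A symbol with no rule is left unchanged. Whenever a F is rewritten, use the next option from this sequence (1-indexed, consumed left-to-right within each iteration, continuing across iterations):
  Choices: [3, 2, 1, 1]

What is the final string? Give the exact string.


Answer: AFA

Derivation:
Step 0: FA
Step 1: FFA  (used choices [3])
Step 2: AFA  (used choices [2, 1])
Step 3: AFA  (used choices [1])


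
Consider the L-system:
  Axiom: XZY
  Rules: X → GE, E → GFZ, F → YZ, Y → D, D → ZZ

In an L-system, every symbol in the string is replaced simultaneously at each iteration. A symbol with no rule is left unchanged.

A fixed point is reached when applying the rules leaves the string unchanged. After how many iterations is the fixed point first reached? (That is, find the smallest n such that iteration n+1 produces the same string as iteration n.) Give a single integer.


Answer: 5

Derivation:
Step 0: XZY
Step 1: GEZD
Step 2: GGFZZZZ
Step 3: GGYZZZZZ
Step 4: GGDZZZZZ
Step 5: GGZZZZZZZ
Step 6: GGZZZZZZZ  (unchanged — fixed point at step 5)


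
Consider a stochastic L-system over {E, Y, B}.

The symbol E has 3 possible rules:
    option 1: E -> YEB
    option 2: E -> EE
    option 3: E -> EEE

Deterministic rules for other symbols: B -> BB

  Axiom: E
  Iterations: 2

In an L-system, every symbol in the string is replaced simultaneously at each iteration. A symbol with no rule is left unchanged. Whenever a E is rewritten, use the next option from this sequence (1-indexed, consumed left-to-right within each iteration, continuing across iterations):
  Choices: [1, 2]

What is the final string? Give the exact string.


Step 0: E
Step 1: YEB  (used choices [1])
Step 2: YEEBB  (used choices [2])

Answer: YEEBB


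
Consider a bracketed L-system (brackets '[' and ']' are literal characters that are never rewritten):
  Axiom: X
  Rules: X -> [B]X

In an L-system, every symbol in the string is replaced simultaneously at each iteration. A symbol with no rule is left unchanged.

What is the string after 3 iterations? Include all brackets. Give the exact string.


Step 0: X
Step 1: [B]X
Step 2: [B][B]X
Step 3: [B][B][B]X

Answer: [B][B][B]X


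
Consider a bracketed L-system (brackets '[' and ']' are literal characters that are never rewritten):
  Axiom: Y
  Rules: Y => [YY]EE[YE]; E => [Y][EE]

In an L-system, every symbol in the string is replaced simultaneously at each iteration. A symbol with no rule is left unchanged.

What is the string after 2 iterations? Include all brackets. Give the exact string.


Step 0: Y
Step 1: [YY]EE[YE]
Step 2: [[YY]EE[YE][YY]EE[YE]][Y][EE][Y][EE][[YY]EE[YE][Y][EE]]

Answer: [[YY]EE[YE][YY]EE[YE]][Y][EE][Y][EE][[YY]EE[YE][Y][EE]]


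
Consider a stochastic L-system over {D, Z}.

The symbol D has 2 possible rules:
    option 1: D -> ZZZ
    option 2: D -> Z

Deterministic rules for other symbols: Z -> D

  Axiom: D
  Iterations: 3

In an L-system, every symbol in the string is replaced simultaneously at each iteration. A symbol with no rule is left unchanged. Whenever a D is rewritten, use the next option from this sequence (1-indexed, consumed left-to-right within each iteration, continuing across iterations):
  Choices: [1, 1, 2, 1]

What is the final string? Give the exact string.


Answer: ZZZZZZZ

Derivation:
Step 0: D
Step 1: ZZZ  (used choices [1])
Step 2: DDD  (used choices [])
Step 3: ZZZZZZZ  (used choices [1, 2, 1])


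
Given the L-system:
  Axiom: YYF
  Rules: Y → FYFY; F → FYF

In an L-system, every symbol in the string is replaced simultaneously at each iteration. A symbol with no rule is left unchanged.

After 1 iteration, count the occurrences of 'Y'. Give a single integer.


Answer: 5

Derivation:
Step 0: YYF  (2 'Y')
Step 1: FYFYFYFYFYF  (5 'Y')


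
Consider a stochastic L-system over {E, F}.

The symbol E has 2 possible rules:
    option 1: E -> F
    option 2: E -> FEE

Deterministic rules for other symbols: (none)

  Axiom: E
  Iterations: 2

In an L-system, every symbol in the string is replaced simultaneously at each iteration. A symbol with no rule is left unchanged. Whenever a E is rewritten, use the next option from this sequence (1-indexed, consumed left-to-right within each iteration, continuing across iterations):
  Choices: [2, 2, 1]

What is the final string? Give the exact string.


Answer: FFEEF

Derivation:
Step 0: E
Step 1: FEE  (used choices [2])
Step 2: FFEEF  (used choices [2, 1])


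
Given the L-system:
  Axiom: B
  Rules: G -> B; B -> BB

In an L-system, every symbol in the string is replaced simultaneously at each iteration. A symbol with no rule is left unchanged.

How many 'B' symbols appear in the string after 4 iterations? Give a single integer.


Step 0: B  (1 'B')
Step 1: BB  (2 'B')
Step 2: BBBB  (4 'B')
Step 3: BBBBBBBB  (8 'B')
Step 4: BBBBBBBBBBBBBBBB  (16 'B')

Answer: 16


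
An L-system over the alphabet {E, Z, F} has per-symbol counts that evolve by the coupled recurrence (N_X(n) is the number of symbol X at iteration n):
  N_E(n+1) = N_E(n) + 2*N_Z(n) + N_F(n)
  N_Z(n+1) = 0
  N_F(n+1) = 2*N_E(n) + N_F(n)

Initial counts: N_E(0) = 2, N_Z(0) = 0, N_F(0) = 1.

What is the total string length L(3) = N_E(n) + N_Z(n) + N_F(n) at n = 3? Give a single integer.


Answer: 46

Derivation:
Step 0: N_E=2, N_Z=0, N_F=1, L=3
Step 1: N_E=3, N_Z=0, N_F=5, L=8
Step 2: N_E=8, N_Z=0, N_F=11, L=19
Step 3: N_E=19, N_Z=0, N_F=27, L=46


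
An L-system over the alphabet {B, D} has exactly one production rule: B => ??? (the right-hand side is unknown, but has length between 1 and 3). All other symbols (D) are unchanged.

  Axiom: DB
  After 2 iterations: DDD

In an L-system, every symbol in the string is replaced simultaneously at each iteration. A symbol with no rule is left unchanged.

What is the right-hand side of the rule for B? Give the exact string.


Answer: DD

Derivation:
Trying B => DD:
  Step 0: DB
  Step 1: DDD
  Step 2: DDD
Matches the given result.


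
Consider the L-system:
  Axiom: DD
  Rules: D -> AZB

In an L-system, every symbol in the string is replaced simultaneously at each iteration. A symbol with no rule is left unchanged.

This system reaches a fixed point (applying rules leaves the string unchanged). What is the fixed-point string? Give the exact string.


Step 0: DD
Step 1: AZBAZB
Step 2: AZBAZB  (unchanged — fixed point at step 1)

Answer: AZBAZB


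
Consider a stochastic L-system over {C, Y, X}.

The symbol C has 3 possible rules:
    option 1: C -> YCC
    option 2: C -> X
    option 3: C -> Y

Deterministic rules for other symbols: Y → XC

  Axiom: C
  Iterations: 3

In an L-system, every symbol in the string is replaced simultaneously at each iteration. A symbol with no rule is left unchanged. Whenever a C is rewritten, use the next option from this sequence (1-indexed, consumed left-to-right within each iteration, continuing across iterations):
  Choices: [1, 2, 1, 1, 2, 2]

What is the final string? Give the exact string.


Answer: XYCCXXCXX

Derivation:
Step 0: C
Step 1: YCC  (used choices [1])
Step 2: XCXYCC  (used choices [2, 1])
Step 3: XYCCXXCXX  (used choices [1, 2, 2])


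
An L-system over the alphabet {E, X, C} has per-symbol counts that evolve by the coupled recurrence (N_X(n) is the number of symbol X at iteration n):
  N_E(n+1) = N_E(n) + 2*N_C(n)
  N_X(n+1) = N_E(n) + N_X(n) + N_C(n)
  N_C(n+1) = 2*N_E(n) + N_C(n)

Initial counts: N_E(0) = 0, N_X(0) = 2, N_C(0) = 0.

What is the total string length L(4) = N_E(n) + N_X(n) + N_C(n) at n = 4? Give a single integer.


Step 0: N_E=0, N_X=2, N_C=0, L=2
Step 1: N_E=0, N_X=2, N_C=0, L=2
Step 2: N_E=0, N_X=2, N_C=0, L=2
Step 3: N_E=0, N_X=2, N_C=0, L=2
Step 4: N_E=0, N_X=2, N_C=0, L=2

Answer: 2


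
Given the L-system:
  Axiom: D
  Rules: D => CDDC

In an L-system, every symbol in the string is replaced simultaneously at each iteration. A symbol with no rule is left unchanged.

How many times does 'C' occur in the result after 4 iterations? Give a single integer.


Answer: 30

Derivation:
Step 0: D  (0 'C')
Step 1: CDDC  (2 'C')
Step 2: CCDDCCDDCC  (6 'C')
Step 3: CCCDDCCDDCCCCDDCCDDCCC  (14 'C')
Step 4: CCCCDDCCDDCCCCDDCCDDCCCCCCDDCCDDCCCCDDCCDDCCCC  (30 'C')


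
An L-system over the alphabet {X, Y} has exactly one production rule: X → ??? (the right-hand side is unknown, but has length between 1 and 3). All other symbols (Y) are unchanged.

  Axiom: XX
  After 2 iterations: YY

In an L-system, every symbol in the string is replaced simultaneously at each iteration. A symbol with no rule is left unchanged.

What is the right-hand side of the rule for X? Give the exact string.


Trying X → Y:
  Step 0: XX
  Step 1: YY
  Step 2: YY
Matches the given result.

Answer: Y
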